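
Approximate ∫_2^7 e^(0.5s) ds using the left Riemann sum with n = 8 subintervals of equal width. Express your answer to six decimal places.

51.789167

Δs = (7 − 2)/8 = 0.625.
Left endpoints: 2, 2.625, 3.25, 3.875, 4.5, 5.125, 5.75, 6.375.
f(2) ≈ 2.718282, f(2.625) ≈ 3.715451, f(3.25) ≈ 5.078419, f(3.875) ≈ 6.941376, f(4.5) ≈ 9.487736, f(5.125) ≈ 12.968197, f(5.75) ≈ 17.725424, f(6.375) ≈ 24.227782.
Sum = Δs · [f(2) + f(2.625) + f(3.25) + ...].
Sum ≈ 51.789167.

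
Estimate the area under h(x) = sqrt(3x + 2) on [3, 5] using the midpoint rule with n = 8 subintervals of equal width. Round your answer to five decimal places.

7.46910

Δx = (5 − 3)/8 = 0.25.
Midpoints: 3.125, 3.375, 3.625, 3.875, 4.125, 4.375, 4.625, 4.875.
h(3.125) ≈ 3.37268, h(3.375) ≈ 3.48210, h(3.625) ≈ 3.58818, h(3.875) ≈ 3.69121, h(4.125) ≈ 3.79144, h(4.375) ≈ 3.88909, h(4.625) ≈ 3.98434, h(4.875) ≈ 4.07738.
Sum = Δx · [h(3.125) + h(3.375) + h(3.625) + ...].
Sum ≈ 7.46910.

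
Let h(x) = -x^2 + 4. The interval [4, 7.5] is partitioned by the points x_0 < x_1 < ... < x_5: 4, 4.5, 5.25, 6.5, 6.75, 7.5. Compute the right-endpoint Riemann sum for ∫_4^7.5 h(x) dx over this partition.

Subinterval widths: 0.5, 0.75, 1.25, 0.25, 0.75.
Right endpoints: 4.5, 5.25, 6.5, 6.75, 7.5.
h(4.5) = -16.25, h(5.25) = -23.5625, h(6.5) = -38.25, h(6.75) = -41.5625, h(7.5) = -52.25.
Sum = Σ Δx_i · h(x_i).
Sum = -123.1875.

-123.1875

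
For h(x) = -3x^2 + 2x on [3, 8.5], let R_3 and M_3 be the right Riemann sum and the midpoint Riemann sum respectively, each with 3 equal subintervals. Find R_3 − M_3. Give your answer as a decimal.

R_3 ≈ -696.97222.
M_3 ≈ -519.25347.
R_3 − M_3 = -177.71875.

-177.71875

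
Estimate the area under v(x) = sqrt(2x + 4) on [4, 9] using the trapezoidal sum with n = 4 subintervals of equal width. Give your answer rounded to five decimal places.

Δx = (9 − 4)/4 = 1.25.
v(4) ≈ 3.46410, v(5.25) ≈ 3.80789, v(6.5) ≈ 4.12311, v(7.75) ≈ 4.41588, v(9) ≈ 4.69042.
T_4 = (Δx/2)·[v(x_0) + 2v(x_1) + 2v(x_2) + 2v(x_3) + v(x_4)].
Sum ≈ 20.53016.

20.53016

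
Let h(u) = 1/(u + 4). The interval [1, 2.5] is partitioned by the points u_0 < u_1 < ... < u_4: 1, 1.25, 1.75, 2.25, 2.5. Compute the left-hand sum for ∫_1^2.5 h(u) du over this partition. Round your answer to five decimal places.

0.27219

Subinterval widths: 0.25, 0.5, 0.5, 0.25.
Left endpoints: 1, 1.25, 1.75, 2.25.
h(1) = 0.2, h(1.25) = 4/21, h(1.75) = 4/23, h(2.25) = 0.16.
Sum = Σ Δu_i · h(u_i).
Sum ≈ 0.27219.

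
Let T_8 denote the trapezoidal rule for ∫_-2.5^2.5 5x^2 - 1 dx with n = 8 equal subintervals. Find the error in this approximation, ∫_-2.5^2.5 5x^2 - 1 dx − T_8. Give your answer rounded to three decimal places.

Exact integral: ∫_-2.5^2.5 f(x) dx ≈ 47.08333.
T_8 = 48.7109375.
Error ≈ 47.08333 − 48.7109375 ≈ -1.628.

-1.628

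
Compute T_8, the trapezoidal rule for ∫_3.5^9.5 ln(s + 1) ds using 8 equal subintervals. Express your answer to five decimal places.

11.91515

Δs = (9.5 − 3.5)/8 = 0.75.
f(3.5) ≈ 1.50408, f(4.25) ≈ 1.65823, f(5) ≈ 1.79176, f(5.75) ≈ 1.90954, f(6.5) ≈ 2.01490, f(7.25) ≈ 2.11021, f(8) ≈ 2.19722, f(8.75) ≈ 2.27727, f(9.5) ≈ 2.35138.
T_8 = (Δs/2)·[f(s_0) + 2f(s_1) + ... + 2f(s_{7}) + f(s_8)].
Sum ≈ 11.91515.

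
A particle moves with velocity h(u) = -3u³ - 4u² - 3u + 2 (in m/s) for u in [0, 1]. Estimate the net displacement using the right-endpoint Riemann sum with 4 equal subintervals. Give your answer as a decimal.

Δu = (1 − 0)/4 = 0.25.
Right endpoints: 0.25, 0.5, 0.75, 1.
h(0.25) = 0.953125, h(0.5) = -0.875, h(0.75) = -3.765625, h(1) = -8.
Sum = Δu · [h(0.25) + h(0.5) + h(0.75) + h(1)].
Sum = -2.921875.

-2.921875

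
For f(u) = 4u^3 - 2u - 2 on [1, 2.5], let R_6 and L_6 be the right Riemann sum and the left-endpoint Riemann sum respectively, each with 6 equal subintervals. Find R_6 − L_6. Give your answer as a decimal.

R_6 = 37.078125.
L_6 = 23.203125.
R_6 − L_6 = 13.875.

13.875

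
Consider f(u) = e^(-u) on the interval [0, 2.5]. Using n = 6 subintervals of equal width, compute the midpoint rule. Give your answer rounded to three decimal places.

0.911

Δu = (2.5 − 0)/6 = 5/12.
Midpoints: 5/24, 0.625, 25/24, 35/24, 1.875, 55/24.
f(5/24) ≈ 0.812, f(0.625) ≈ 0.535, f(25/24) ≈ 0.353, f(35/24) ≈ 0.233, f(1.875) ≈ 0.153, f(55/24) ≈ 0.101.
Sum = Δu · [f(5/24) + f(0.625) + f(25/24) + ...].
Sum ≈ 0.911.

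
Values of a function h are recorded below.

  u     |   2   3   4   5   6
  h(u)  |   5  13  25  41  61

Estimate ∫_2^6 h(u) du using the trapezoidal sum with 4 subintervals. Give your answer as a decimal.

Δu = 1.
T_4 = (1/2)·[5 + 2·13 + 2·25 + 2·41 + 61] = 112.

112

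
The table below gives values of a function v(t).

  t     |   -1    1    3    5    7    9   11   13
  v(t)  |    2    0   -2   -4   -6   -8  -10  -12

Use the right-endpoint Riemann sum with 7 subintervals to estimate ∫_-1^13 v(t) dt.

Δt = 2.
Sum = 2·[0 + (-2) + (-4) + (-6) + (-8) + (-10) + (-12)] = -84.

-84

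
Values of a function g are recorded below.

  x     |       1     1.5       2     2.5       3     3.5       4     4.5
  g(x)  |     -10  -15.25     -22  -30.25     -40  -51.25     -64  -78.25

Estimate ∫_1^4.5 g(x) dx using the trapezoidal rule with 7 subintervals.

Δx = 0.5.
T_7 = (0.5/2)·[(-10) + 2·(-15.25) + 2·(-22) + 2·(-30.25) + 2·(-40) + 2·(-51.25) + 2·(-64) + (-78.25)] = -133.4375.

-133.4375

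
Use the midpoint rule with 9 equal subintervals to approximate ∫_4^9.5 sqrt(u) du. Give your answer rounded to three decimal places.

Δu = (9.5 − 4)/9 = 11/18.
Midpoints: 155/36, 59/12, 199/36, 221/36, 6.75, 265/36, 287/36, 103/12, 331/36.
f(155/36) ≈ 2.075, f(59/12) ≈ 2.217, f(199/36) ≈ 2.351, f(221/36) ≈ 2.478, f(6.75) ≈ 2.598, f(265/36) ≈ 2.713, f(287/36) ≈ 2.824, f(103/12) ≈ 2.930, f(331/36) ≈ 3.032.
Sum = Δu · [f(155/36) + f(59/12) + f(199/36) + ...].
Sum ≈ 14.189.

14.189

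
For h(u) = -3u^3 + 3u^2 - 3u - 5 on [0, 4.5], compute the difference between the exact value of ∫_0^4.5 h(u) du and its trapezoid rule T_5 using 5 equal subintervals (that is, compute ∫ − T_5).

Exact integral: ∫_0^4.5 h(u) du = -269.296875.
T_5 = -279.77625.
Error = -269.296875 − (-279.77625) = 10.479375.

10.479375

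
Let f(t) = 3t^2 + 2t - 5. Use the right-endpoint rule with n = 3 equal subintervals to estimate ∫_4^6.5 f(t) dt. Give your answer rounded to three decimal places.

260.139

Δt = (6.5 − 4)/3 = 5/6.
Right endpoints: 29/6, 17/3, 6.5.
f(29/6) = 74.75, f(17/3) = 308/3, f(6.5) = 134.75.
Sum = Δt · [f(29/6) + f(17/3) + f(6.5)].
Sum ≈ 260.139.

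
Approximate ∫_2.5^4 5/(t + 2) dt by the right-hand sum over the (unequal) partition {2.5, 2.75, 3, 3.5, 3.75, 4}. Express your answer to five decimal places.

1.39343

Subinterval widths: 0.25, 0.25, 0.5, 0.25, 0.25.
Right endpoints: 2.75, 3, 3.5, 3.75, 4.
f(2.75) = 20/19, f(3) = 1, f(3.5) = 10/11, f(3.75) = 20/23, f(4) = 5/6.
Sum = Σ Δt_i · f(t_i).
Sum ≈ 1.39343.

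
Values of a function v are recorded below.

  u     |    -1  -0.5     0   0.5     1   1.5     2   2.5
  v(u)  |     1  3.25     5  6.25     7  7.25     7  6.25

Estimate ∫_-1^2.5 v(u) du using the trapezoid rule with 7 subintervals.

19.6875

Δu = 0.5.
T_7 = (0.5/2)·[1 + 2·3.25 + 2·5 + 2·6.25 + 2·7 + 2·7.25 + 2·7 + 6.25] = 19.6875.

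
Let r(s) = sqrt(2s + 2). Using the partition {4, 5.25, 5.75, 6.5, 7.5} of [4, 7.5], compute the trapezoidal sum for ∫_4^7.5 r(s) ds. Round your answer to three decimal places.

12.817

Subinterval widths: 1.25, 0.5, 0.75, 1.
r(4) ≈ 3.162, r(5.25) ≈ 3.536, r(5.75) ≈ 3.674, r(6.5) ≈ 3.873, r(7.5) ≈ 4.123.
On each subinterval the trapezoid contributes (Δs_i/2)·[r(s_{i-1}) + r(s_i)].
Sum ≈ 12.817.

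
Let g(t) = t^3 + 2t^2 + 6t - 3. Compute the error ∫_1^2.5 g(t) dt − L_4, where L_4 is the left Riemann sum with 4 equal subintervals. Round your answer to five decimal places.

6.14355

Exact integral: ∫_1^2.5 g(t) dt = 30.515625.
L_4 ≈ 24.3720703.
Error ≈ 30.515625 − 24.3720703 ≈ 6.14355.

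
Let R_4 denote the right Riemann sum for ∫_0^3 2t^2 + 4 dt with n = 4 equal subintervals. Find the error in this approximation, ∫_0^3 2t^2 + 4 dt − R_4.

-7.3125

Exact integral: ∫_0^3 f(t) dt = 30.
R_4 = 37.3125.
Error = 30 − 37.3125 = -7.3125.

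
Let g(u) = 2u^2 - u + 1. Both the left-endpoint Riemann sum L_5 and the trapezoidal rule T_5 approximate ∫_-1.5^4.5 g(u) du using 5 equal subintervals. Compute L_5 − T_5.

-18

L_5 = 44.88.
T_5 = 62.88.
L_5 − T_5 = -18.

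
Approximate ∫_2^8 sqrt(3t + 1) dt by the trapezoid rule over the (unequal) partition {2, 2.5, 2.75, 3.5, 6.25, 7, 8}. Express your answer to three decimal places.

Subinterval widths: 0.5, 0.25, 0.75, 2.75, 0.75, 1.
f(2) ≈ 2.646, f(2.5) ≈ 2.915, f(2.75) ≈ 3.041, f(3.5) ≈ 3.391, f(6.25) ≈ 4.444, f(7) ≈ 4.690, f(8) ≈ 5.000.
On each subinterval the trapezoid contributes (Δt_i/2)·[f(t_{i-1}) + f(t_i)].
Sum ≈ 23.591.

23.591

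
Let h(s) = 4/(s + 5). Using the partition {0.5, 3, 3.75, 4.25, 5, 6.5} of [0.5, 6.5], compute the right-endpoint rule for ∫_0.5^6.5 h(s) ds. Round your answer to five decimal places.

2.63081

Subinterval widths: 2.5, 0.75, 0.5, 0.75, 1.5.
Right endpoints: 3, 3.75, 4.25, 5, 6.5.
h(3) = 0.5, h(3.75) = 16/35, h(4.25) = 16/37, h(5) = 0.4, h(6.5) = 8/23.
Sum = Σ Δs_i · h(s_i).
Sum ≈ 2.63081.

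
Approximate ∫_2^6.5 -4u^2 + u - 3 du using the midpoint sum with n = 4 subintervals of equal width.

-347.9765625

Δu = (6.5 − 2)/4 = 1.125.
Midpoints: 2.5625, 3.6875, 4.8125, 5.9375.
f(2.5625) = -26.703125, f(3.6875) = -53.703125, f(4.8125) = -90.828125, f(5.9375) = -138.078125.
Sum = Δu · [f(2.5625) + f(3.6875) + f(4.8125) + f(5.9375)].
Sum = -347.9765625.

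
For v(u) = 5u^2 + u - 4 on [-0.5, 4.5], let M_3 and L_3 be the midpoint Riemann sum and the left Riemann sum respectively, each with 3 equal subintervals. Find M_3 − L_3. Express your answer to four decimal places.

M_3 ≈ 136.296296.
L_3 ≈ 66.157407.
M_3 − L_3 ≈ 70.1389.

70.1389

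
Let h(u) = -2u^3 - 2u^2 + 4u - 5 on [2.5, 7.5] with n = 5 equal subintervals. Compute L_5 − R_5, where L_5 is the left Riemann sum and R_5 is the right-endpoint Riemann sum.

892.5

L_5 = -1338.75.
R_5 = -2231.25.
L_5 − R_5 = 892.5.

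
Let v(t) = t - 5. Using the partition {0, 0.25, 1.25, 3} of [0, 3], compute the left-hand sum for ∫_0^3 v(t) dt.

-12.5625

Subinterval widths: 0.25, 1, 1.75.
Left endpoints: 0, 0.25, 1.25.
v(0) = -5, v(0.25) = -4.75, v(1.25) = -3.75.
Sum = Σ Δt_i · v(t_i).
Sum = -12.5625.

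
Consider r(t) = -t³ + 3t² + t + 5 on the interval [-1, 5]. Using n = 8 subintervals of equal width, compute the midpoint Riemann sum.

12.84375

Δt = (5 − (-1))/8 = 0.75.
Midpoints: -0.625, 0.125, 0.875, 1.625, 2.375, 3.125, 3.875, 4.625.
r(-0.625) = 2965/512, r(0.125) = 2647/512, r(0.875) = 3841/512, r(1.625) = 5251/512, r(2.375) = 5581/512, r(3.125) = 3535/512, r(3.875) = -2183/512, r(4.625) = -12869/512.
Sum = Δt · [r(-0.625) + r(0.125) + r(0.875) + ...].
Sum = 12.84375.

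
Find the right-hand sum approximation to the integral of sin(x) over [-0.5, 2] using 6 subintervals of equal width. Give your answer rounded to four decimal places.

1.5643

Δx = (2 − (-0.5))/6 = 5/12.
Right endpoints: -1/12, 1/3, 0.75, 7/6, 19/12, 2.
f(-1/12) ≈ -0.0832, f(1/3) ≈ 0.3272, f(0.75) ≈ 0.6816, f(7/6) ≈ 0.9194, f(19/12) ≈ 0.9999, f(2) ≈ 0.9093.
Sum = Δx · [f(-1/12) + f(1/3) + f(0.75) + ...].
Sum ≈ 1.5643.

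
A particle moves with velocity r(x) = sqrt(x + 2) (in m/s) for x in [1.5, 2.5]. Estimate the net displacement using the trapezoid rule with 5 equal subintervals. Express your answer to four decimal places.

Δx = (2.5 − 1.5)/5 = 0.2.
r(1.5) ≈ 1.8708, r(1.7) ≈ 1.9235, r(1.9) ≈ 1.9748, r(2.1) ≈ 2.0248, r(2.3) ≈ 2.0736, r(2.5) ≈ 2.1213.
T_5 = (Δx/2)·[r(x_0) + 2r(x_1) + ... + 2r(x_{4}) + r(x_5)].
Sum ≈ 1.9986.

1.9986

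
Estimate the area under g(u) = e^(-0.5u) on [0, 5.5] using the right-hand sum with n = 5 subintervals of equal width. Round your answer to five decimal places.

1.40426

Δu = (5.5 − 0)/5 = 1.1.
Right endpoints: 1.1, 2.2, 3.3, 4.4, 5.5.
g(1.1) ≈ 0.57695, g(2.2) ≈ 0.33287, g(3.3) ≈ 0.19205, g(4.4) ≈ 0.11080, g(5.5) ≈ 0.06393.
Sum = Δu · [g(1.1) + g(2.2) + g(3.3) + g(4.4) + g(5.5)].
Sum ≈ 1.40426.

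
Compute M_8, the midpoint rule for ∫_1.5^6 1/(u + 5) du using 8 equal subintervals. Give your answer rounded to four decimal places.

0.5259

Δu = (6 − 1.5)/8 = 0.5625.
Midpoints: 1.78125, 2.34375, 2.90625, 3.46875, 4.03125, 4.59375, 5.15625, 5.71875.
f(1.78125) = 32/217, f(2.34375) = 32/235, f(2.90625) = 32/253, f(3.46875) = 32/271, f(4.03125) = 32/289, f(4.59375) = 32/307, f(5.15625) = 32/325, f(5.71875) = 32/343.
Sum = Δu · [f(1.78125) + f(2.34375) + f(2.90625) + ...].
Sum ≈ 0.5259.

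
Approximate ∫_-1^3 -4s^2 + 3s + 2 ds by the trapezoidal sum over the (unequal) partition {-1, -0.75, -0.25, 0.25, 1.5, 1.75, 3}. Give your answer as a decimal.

Subinterval widths: 0.25, 0.5, 0.5, 1.25, 0.25, 1.25.
f(-1) = -5, f(-0.75) = -2.5, f(-0.25) = 1, f(0.25) = 2.5, f(1.5) = -2.5, f(1.75) = -5, f(3) = -25.
On each subinterval the trapezoid contributes (Δs_i/2)·[f(s_{i-1}) + f(s_i)].
Sum = -20.125.

-20.125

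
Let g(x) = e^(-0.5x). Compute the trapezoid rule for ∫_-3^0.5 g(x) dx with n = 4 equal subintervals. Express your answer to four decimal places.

Δx = (0.5 − (-3))/4 = 0.875.
g(-3) ≈ 4.4817, g(-2.125) ≈ 2.8936, g(-1.25) ≈ 1.8682, g(-0.375) ≈ 1.2062, g(0.5) ≈ 0.7788.
T_4 = (Δx/2)·[g(x_0) + 2g(x_1) + 2g(x_2) + 2g(x_3) + g(x_4)].
Sum ≈ 7.5235.

7.5235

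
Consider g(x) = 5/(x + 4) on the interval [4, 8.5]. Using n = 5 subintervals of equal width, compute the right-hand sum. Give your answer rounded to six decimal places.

Δx = (8.5 − 4)/5 = 0.9.
Right endpoints: 4.9, 5.8, 6.7, 7.6, 8.5.
g(4.9) = 50/89, g(5.8) = 25/49, g(6.7) = 50/107, g(7.6) = 25/58, g(8.5) = 0.4.
Sum = Δx · [g(4.9) + g(5.8) + g(6.7) + g(7.6) + g(8.5)].
Sum ≈ 2.133293.

2.133293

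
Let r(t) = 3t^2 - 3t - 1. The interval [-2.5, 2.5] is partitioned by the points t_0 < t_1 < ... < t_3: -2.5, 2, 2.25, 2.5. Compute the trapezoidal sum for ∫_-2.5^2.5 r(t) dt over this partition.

71.828125

Subinterval widths: 4.5, 0.25, 0.25.
r(-2.5) = 25.25, r(2) = 5, r(2.25) = 7.4375, r(2.5) = 10.25.
On each subinterval the trapezoid contributes (Δt_i/2)·[r(t_{i-1}) + r(t_i)].
Sum = 71.828125.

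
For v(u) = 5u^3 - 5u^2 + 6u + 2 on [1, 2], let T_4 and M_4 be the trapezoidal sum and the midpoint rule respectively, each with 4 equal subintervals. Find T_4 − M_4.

T_4 = 18.265625.
M_4 = 17.9921875.
T_4 − M_4 = 0.2734375.

0.2734375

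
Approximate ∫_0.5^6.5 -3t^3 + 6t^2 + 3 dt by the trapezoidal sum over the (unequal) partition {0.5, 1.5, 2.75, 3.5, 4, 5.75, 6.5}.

Subinterval widths: 1, 1.25, 0.75, 0.5, 1.75, 0.75.
f(0.5) = 4.125, f(1.5) = 6.375, f(2.75) = -14.015625, f(3.5) = -52.125, f(4) = -93, f(5.75) = -368.953125, f(6.5) = -567.375.
On each subinterval the trapezoid contributes (Δt_i/2)·[f(t_{i-1}) + f(t_i)].
Sum = -815.94140625.

-815.94140625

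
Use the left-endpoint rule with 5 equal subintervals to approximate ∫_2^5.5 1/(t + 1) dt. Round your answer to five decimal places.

Δt = (5.5 − 2)/5 = 0.7.
Left endpoints: 2, 2.7, 3.4, 4.1, 4.8.
f(2) = 1/3, f(2.7) = 10/37, f(3.4) = 5/22, f(4.1) = 10/51, f(4.8) = 5/29.
Sum = Δt · [f(2) + f(2.7) + f(3.4) + f(4.1) + f(4.8)].
Sum ≈ 0.83956.

0.83956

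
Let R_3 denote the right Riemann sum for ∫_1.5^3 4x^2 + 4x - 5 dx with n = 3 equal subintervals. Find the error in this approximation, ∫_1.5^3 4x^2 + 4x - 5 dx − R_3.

-8.5

Exact integral: ∫_1.5^3 f(x) dx = 37.5.
R_3 = 46.
Error = 37.5 − 46 = -8.5.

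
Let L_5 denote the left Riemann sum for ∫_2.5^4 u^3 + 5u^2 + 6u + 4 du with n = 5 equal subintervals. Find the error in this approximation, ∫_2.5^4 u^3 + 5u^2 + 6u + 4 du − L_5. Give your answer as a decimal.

Exact integral: ∫_2.5^4 f(u) du = 170.109375.
L_5 = 154.5225.
Error = 170.109375 − 154.5225 = 15.586875.

15.586875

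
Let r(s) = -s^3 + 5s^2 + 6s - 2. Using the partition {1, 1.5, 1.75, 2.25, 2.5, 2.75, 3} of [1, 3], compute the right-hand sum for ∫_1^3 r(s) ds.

48.296875

Subinterval widths: 0.5, 0.25, 0.5, 0.25, 0.25, 0.25.
Right endpoints: 1.5, 1.75, 2.25, 2.5, 2.75, 3.
r(1.5) = 14.875, r(1.75) = 18.453125, r(2.25) = 25.421875, r(2.5) = 28.625, r(2.75) = 31.515625, r(3) = 34.
Sum = Σ Δs_i · r(s_i).
Sum = 48.296875.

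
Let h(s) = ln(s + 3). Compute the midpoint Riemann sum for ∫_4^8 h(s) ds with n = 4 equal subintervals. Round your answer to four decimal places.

8.7576

Δs = (8 − 4)/4 = 1.
Midpoints: 4.5, 5.5, 6.5, 7.5.
h(4.5) ≈ 2.0149, h(5.5) ≈ 2.1401, h(6.5) ≈ 2.2513, h(7.5) ≈ 2.3514.
Sum = Δs · [h(4.5) + h(5.5) + h(6.5) + h(7.5)].
Sum ≈ 8.7576.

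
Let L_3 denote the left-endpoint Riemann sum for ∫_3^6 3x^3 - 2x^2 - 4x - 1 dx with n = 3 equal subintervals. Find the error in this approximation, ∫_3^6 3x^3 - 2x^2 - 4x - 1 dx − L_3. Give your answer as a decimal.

Exact integral: ∫_3^6 f(x) dx = 728.25.
L_3 = 497.
Error = 728.25 − 497 = 231.25.

231.25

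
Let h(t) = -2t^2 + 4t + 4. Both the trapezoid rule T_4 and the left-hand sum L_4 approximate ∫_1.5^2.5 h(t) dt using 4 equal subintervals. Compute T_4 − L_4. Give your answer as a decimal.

T_4 = 3.8125.
L_4 = 4.3125.
T_4 − L_4 = -0.5.

-0.5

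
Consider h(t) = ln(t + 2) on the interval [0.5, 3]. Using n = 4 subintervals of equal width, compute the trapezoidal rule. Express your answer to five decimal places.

3.24998

Δt = (3 − 0.5)/4 = 0.625.
h(0.5) ≈ 0.91629, h(1.125) ≈ 1.13943, h(1.75) ≈ 1.32176, h(2.375) ≈ 1.47591, h(3) ≈ 1.60944.
T_4 = (Δt/2)·[h(t_0) + 2h(t_1) + 2h(t_2) + 2h(t_3) + h(t_4)].
Sum ≈ 3.24998.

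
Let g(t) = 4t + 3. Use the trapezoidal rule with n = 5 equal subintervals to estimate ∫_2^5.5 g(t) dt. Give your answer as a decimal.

63

Δt = (5.5 − 2)/5 = 0.7.
g(2) = 11, g(2.7) = 13.8, g(3.4) = 16.6, g(4.1) = 19.4, g(4.8) = 22.2, g(5.5) = 25.
T_5 = (Δt/2)·[g(t_0) + 2g(t_1) + ... + 2g(t_{4}) + g(t_5)].
Sum = 63.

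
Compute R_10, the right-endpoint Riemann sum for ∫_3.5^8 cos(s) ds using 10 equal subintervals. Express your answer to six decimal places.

Δs = (8 − 3.5)/10 = 0.45.
Right endpoints: 3.95, 4.4, 4.85, 5.3, 5.75, 6.2, 6.65, 7.1, 7.55, 8.
f(3.95) ≈ -0.690651, f(4.4) ≈ -0.307333, f(4.85) ≈ 0.137177, f(5.3) ≈ 0.554374, f(5.75) ≈ 0.861192, f(6.2) ≈ 0.996542, f(6.65) ≈ 0.933474, f(7.1) ≈ 0.684547, f(7.55) ≈ 0.299322, f(8) ≈ -0.145500.
Sum = Δs · [f(3.95) + f(4.4) + f(4.85) + ...].
Sum ≈ 1.495415.

1.495415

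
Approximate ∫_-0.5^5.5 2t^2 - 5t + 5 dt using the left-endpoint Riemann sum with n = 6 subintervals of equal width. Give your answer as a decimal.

Δt = (5.5 − (-0.5))/6 = 1.
Left endpoints: -0.5, 0.5, 1.5, 2.5, 3.5, 4.5.
f(-0.5) = 8, f(0.5) = 3, f(1.5) = 2, f(2.5) = 5, f(3.5) = 12, f(4.5) = 23.
Sum = Δt · [f(-0.5) + f(0.5) + f(1.5) + ...].
Sum = 53.

53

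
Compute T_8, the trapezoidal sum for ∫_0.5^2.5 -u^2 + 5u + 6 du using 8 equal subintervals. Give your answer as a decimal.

21.8125

Δu = (2.5 − 0.5)/8 = 0.25.
f(0.5) = 8.25, f(0.75) = 9.1875, f(1) = 10, f(1.25) = 10.6875, f(1.5) = 11.25, f(1.75) = 11.6875, f(2) = 12, f(2.25) = 12.1875, f(2.5) = 12.25.
T_8 = (Δu/2)·[f(u_0) + 2f(u_1) + ... + 2f(u_{7}) + f(u_8)].
Sum = 21.8125.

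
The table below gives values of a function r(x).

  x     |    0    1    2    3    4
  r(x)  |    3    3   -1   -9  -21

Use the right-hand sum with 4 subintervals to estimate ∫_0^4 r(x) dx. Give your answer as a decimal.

-28

Δx = 1.
Sum = 1·[3 + (-1) + (-9) + (-21)] = -28.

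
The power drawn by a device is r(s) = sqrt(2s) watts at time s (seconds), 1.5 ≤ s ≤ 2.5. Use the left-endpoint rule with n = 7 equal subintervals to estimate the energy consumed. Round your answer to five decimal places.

1.95851

Δs = (2.5 − 1.5)/7 = 1/7.
Left endpoints: 1.5, 23/14, 25/14, 27/14, 29/14, 31/14, 33/14.
r(1.5) ≈ 1.73205, r(23/14) ≈ 1.81265, r(25/14) ≈ 1.88982, r(27/14) ≈ 1.96396, r(29/14) ≈ 2.03540, r(31/14) ≈ 2.10442, r(33/14) ≈ 2.17124.
Sum = Δs · [r(1.5) + r(23/14) + r(25/14) + ...].
Sum ≈ 1.95851.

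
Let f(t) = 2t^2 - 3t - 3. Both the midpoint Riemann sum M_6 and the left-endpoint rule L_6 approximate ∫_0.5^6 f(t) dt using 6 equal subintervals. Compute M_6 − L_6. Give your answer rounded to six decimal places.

M_6 ≈ 73.02141204.
L_6 ≈ 50.12384259.
M_6 − L_6 ≈ 22.897569.

22.897569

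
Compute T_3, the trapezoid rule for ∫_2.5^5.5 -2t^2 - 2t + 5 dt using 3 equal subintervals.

-110.5

Δt = (5.5 − 2.5)/3 = 1.
f(2.5) = -12.5, f(3.5) = -26.5, f(4.5) = -44.5, f(5.5) = -66.5.
T_3 = (Δt/2)·[f(t_0) + 2f(t_1) + 2f(t_2) + f(t_3)].
Sum = -110.5.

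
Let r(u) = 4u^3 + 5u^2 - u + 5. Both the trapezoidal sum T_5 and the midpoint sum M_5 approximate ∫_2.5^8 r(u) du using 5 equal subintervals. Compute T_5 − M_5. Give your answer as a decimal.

T_5 = 4958.2775.
M_5 = 4845.1425.
T_5 − M_5 = 113.135.

113.135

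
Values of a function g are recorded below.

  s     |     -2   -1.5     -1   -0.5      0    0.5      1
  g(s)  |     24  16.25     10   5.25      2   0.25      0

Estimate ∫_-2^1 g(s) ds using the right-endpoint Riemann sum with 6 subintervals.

16.875

Δs = 0.5.
Sum = 0.5·[16.25 + 10 + 5.25 + 2 + 0.25 + 0] = 16.875.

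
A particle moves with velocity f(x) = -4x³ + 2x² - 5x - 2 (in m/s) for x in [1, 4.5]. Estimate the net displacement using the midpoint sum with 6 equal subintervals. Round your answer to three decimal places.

-401.027

Δx = (4.5 − 1)/6 = 7/12.
Midpoints: 31/24, 1.875, 59/24, 73/24, 3.625, 101/24.
f(31/24) = -47491/3456, f(1.875) = -30.7109375, f(59/24) = -212999/3456, f(73/24) = -384541/3456, f(3.625) = -184.3828125, f(101/24) = -987521/3456.
Sum = Δx · [f(31/24) + f(1.875) + f(59/24) + ...].
Sum ≈ -401.027.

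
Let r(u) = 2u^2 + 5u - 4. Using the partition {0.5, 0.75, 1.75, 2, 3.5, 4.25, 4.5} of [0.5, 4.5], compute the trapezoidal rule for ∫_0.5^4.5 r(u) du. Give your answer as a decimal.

Subinterval widths: 0.25, 1, 0.25, 1.5, 0.75, 0.25.
r(0.5) = -1, r(0.75) = 0.875, r(1.75) = 10.875, r(2) = 14, r(3.5) = 38, r(4.25) = 53.375, r(4.5) = 59.
On each subinterval the trapezoid contributes (Δu_i/2)·[r(u_{i-1}) + r(u_i)].
Sum = 96.28125.

96.28125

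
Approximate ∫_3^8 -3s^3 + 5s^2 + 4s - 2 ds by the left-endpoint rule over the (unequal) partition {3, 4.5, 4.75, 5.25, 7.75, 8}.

Subinterval widths: 1.5, 0.25, 0.5, 2.5, 0.25.
Left endpoints: 3, 4.5, 4.75, 5.25, 7.75.
f(3) = -26, f(4.5) = -156.125, f(4.75) = -191.703125, f(5.25) = -277.296875, f(7.75) = -1067.140625.
Sum = Σ Δs_i · f(s_i).
Sum = -1133.91015625.

-1133.91015625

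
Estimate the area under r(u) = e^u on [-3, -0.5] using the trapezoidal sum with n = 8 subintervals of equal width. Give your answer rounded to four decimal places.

Δu = (-0.5 − (-3))/8 = 0.3125.
r(-3) ≈ 0.0498, r(-2.6875) ≈ 0.0681, r(-2.375) ≈ 0.0930, r(-2.0625) ≈ 0.1271, r(-1.75) ≈ 0.1738, r(-1.4375) ≈ 0.2375, r(-1.125) ≈ 0.3247, r(-0.8125) ≈ 0.4437, r(-0.5) ≈ 0.6065.
T_8 = (Δu/2)·[r(u_0) + 2r(u_1) + ... + 2r(u_{7}) + r(u_8)].
Sum ≈ 0.5613.

0.5613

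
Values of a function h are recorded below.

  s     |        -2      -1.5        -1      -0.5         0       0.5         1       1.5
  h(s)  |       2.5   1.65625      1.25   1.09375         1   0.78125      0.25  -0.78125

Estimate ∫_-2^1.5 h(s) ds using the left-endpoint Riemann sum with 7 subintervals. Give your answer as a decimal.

Δs = 0.5.
Sum = 0.5·[2.5 + 1.65625 + 1.25 + 1.09375 + 1 + 0.78125 + 0.25] = 4.265625.

4.265625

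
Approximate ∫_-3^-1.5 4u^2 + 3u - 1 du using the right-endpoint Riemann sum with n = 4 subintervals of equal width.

Δu = (-1.5 − (-3))/4 = 0.375.
Right endpoints: -2.625, -2.25, -1.875, -1.5.
f(-2.625) = 18.6875, f(-2.25) = 12.5, f(-1.875) = 7.4375, f(-1.5) = 3.5.
Sum = Δu · [f(-2.625) + f(-2.25) + f(-1.875) + f(-1.5)].
Sum = 15.796875.

15.796875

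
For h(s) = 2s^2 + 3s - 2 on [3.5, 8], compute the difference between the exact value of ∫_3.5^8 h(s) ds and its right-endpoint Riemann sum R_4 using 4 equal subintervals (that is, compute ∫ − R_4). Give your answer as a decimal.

-67.7109375

Exact integral: ∫_3.5^8 h(s) ds = 381.375.
R_4 = 449.0859375.
Error = 381.375 − 449.0859375 = -67.7109375.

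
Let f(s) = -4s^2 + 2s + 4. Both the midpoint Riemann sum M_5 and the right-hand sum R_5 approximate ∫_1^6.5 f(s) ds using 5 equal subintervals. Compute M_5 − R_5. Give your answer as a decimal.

M_5 = -299.365.
R_5 = -390.72.
M_5 − R_5 = 91.355.

91.355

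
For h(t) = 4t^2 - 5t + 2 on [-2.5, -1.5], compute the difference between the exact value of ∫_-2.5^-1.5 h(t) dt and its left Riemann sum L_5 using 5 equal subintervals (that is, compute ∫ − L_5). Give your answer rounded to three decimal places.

Exact integral: ∫_-2.5^-1.5 h(t) dt ≈ 28.33333.
L_5 = 30.46.
Error ≈ 28.33333 − 30.46 ≈ -2.127.

-2.127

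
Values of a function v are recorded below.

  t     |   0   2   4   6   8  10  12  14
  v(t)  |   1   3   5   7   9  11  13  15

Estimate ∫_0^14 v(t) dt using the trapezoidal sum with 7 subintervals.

112

Δt = 2.
T_7 = (2/2)·[1 + 2·3 + 2·5 + 2·7 + 2·9 + 2·11 + 2·13 + 15] = 112.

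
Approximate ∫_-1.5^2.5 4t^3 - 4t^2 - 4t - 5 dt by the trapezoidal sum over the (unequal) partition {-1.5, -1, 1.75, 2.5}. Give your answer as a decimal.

-16.484375

Subinterval widths: 0.5, 2.75, 0.75.
f(-1.5) = -21.5, f(-1) = -9, f(1.75) = -2.8125, f(2.5) = 22.5.
On each subinterval the trapezoid contributes (Δt_i/2)·[f(t_{i-1}) + f(t_i)].
Sum = -16.484375.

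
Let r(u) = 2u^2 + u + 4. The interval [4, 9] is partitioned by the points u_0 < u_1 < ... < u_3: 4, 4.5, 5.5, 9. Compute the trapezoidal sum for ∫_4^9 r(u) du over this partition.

Subinterval widths: 0.5, 1, 3.5.
r(4) = 40, r(4.5) = 49, r(5.5) = 70, r(9) = 175.
On each subinterval the trapezoid contributes (Δu_i/2)·[r(u_{i-1}) + r(u_i)].
Sum = 510.5.

510.5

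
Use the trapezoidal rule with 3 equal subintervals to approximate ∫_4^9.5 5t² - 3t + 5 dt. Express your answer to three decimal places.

Δt = (9.5 − 4)/3 = 11/6.
f(4) = 73, f(35/6) = 5675/36, f(23/3) = 2483/9, f(9.5) = 427.75.
T_3 = (Δt/2)·[f(t_0) + 2f(t_1) + 2f(t_2) + f(t_3)].
Sum ≈ 1253.822.

1253.822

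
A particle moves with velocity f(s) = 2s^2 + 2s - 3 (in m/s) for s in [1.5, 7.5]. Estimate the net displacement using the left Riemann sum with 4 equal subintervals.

Δs = (7.5 − 1.5)/4 = 1.5.
Left endpoints: 1.5, 3, 4.5, 6.
f(1.5) = 4.5, f(3) = 21, f(4.5) = 46.5, f(6) = 81.
Sum = Δs · [f(1.5) + f(3) + f(4.5) + f(6)].
Sum = 229.5.

229.5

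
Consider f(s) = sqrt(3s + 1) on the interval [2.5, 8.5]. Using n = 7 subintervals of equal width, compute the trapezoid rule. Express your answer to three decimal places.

Δs = (8.5 − 2.5)/7 = 6/7.
f(2.5) ≈ 2.915, f(47/14) ≈ 3.327, f(59/14) ≈ 3.694, f(71/14) ≈ 4.027, f(83/14) ≈ 4.334, f(95/14) ≈ 4.621, f(107/14) ≈ 4.892, f(8.5) ≈ 5.148.
T_7 = (Δs/2)·[f(s_0) + 2f(s_1) + ... + 2f(s_{6}) + f(s_7)].
Sum ≈ 24.794.

24.794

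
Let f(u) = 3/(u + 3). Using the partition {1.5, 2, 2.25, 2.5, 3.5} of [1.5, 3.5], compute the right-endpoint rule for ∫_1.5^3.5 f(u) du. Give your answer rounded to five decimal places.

1.04076

Subinterval widths: 0.5, 0.25, 0.25, 1.
Right endpoints: 2, 2.25, 2.5, 3.5.
f(2) = 0.6, f(2.25) = 4/7, f(2.5) = 6/11, f(3.5) = 6/13.
Sum = Σ Δu_i · f(u_i).
Sum ≈ 1.04076.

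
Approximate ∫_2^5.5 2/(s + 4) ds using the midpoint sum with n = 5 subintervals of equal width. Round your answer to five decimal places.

Δs = (5.5 − 2)/5 = 0.7.
Midpoints: 2.35, 3.05, 3.75, 4.45, 5.15.
f(2.35) = 40/127, f(3.05) = 40/141, f(3.75) = 8/31, f(4.45) = 40/169, f(5.15) = 40/183.
Sum = Δs · [f(2.35) + f(3.05) + f(3.75) + f(4.45) + f(5.15)].
Sum ≈ 0.91839.

0.91839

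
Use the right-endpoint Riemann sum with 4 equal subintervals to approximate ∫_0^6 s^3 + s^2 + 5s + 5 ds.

Δs = (6 − 0)/4 = 1.5.
Right endpoints: 1.5, 3, 4.5, 6.
f(1.5) = 18.125, f(3) = 56, f(4.5) = 138.875, f(6) = 287.
Sum = Δs · [f(1.5) + f(3) + f(4.5) + f(6)].
Sum = 750.

750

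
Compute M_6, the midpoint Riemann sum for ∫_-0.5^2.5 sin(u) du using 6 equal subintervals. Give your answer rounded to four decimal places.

1.6963

Δu = (2.5 − (-0.5))/6 = 0.5.
Midpoints: -0.25, 0.25, 0.75, 1.25, 1.75, 2.25.
f(-0.25) ≈ -0.2474, f(0.25) ≈ 0.2474, f(0.75) ≈ 0.6816, f(1.25) ≈ 0.9490, f(1.75) ≈ 0.9840, f(2.25) ≈ 0.7781.
Sum = Δu · [f(-0.25) + f(0.25) + f(0.75) + ...].
Sum ≈ 1.6963.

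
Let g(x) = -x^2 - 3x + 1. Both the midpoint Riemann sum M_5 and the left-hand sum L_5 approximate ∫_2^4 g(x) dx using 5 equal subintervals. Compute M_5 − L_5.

-3.52

M_5 = -34.64.
L_5 = -31.12.
M_5 − L_5 = -3.52.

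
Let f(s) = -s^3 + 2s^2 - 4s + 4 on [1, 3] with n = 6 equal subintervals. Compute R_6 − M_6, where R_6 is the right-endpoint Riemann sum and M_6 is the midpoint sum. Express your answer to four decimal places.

-3.2222

R_6 ≈ -13.814815.
M_6 ≈ -10.592593.
R_6 − M_6 ≈ -3.2222.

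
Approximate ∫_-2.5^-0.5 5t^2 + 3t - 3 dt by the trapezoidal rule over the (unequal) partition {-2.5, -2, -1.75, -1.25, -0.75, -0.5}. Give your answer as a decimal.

Subinterval widths: 0.5, 0.25, 0.5, 0.5, 0.25.
f(-2.5) = 20.75, f(-2) = 11, f(-1.75) = 7.0625, f(-1.25) = 1.0625, f(-0.75) = -2.4375, f(-0.5) = -3.25.
On each subinterval the trapezoid contributes (Δt_i/2)·[f(t_{i-1}) + f(t_i)].
Sum = 11.171875.

11.171875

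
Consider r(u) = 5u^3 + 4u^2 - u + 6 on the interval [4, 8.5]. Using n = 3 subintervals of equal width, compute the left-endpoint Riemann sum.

Δu = (8.5 − 4)/3 = 1.5.
Left endpoints: 4, 5.5, 7.
r(4) = 386, r(5.5) = 953.375, r(7) = 1910.
Sum = Δu · [r(4) + r(5.5) + r(7)].
Sum = 4874.0625.

4874.0625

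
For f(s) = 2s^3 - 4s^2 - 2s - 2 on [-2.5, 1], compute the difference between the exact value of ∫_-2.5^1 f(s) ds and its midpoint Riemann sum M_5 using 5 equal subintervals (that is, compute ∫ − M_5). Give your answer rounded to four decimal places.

-1.2148

Exact integral: ∫_-2.5^1 f(s) ds ≈ -42.947917.
M_5 = -41.733125.
Error ≈ -42.947917 − (-41.733125) ≈ -1.2148.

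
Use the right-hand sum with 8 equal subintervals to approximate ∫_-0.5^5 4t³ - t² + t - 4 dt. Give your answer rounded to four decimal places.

750.2988

Δt = (5 − (-0.5))/8 = 0.6875.
Right endpoints: 0.1875, 0.875, 1.5625, 2.25, 2.9375, 3.625, 4.3125, 5.
f(0.1875) = -3913/1024, f(0.875) = -1.2109375, f(1.5625) = 10629/1024, f(2.25) = 38.75, f(2.9375) = 93899/1024, f(3.625) = 177.0234375, f(4.3125) = 309785/1024, f(5) = 476.
Sum = Δt · [f(0.1875) + f(0.875) + f(1.5625) + ...].
Sum ≈ 750.2988.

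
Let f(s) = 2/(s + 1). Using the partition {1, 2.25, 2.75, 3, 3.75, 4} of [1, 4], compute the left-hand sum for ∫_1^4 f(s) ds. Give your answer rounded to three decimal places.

Subinterval widths: 1.25, 0.5, 0.25, 0.75, 0.25.
Left endpoints: 1, 2.25, 2.75, 3, 3.75.
f(1) = 1, f(2.25) = 8/13, f(2.75) = 8/15, f(3) = 0.5, f(3.75) = 8/19.
Sum = Σ Δs_i · f(s_i).
Sum ≈ 2.171.

2.171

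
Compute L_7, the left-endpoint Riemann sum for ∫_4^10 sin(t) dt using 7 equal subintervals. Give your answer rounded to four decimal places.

0.0827

Δt = (10 − 4)/7 = 6/7.
Left endpoints: 4, 34/7, 40/7, 46/7, 52/7, 58/7, 64/7.
f(4) ≈ -0.7568, f(34/7) ≈ -0.9895, f(40/7) ≈ -0.5387, f(46/7) ≈ 0.2843, f(52/7) ≈ 0.9109, f(58/7) ≈ 0.9082, f(64/7) ≈ 0.2782.
Sum = Δt · [f(4) + f(34/7) + f(40/7) + ...].
Sum ≈ 0.0827.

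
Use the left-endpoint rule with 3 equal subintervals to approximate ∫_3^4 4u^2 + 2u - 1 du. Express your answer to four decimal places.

50.4074

Δu = (4 − 3)/3 = 1/3.
Left endpoints: 3, 10/3, 11/3.
f(3) = 41, f(10/3) = 451/9, f(11/3) = 541/9.
Sum = Δu · [f(3) + f(10/3) + f(11/3)].
Sum ≈ 50.4074.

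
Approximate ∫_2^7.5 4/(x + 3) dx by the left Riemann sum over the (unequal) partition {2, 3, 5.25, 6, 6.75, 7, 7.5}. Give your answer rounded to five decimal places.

3.29953

Subinterval widths: 1, 2.25, 0.75, 0.75, 0.25, 0.5.
Left endpoints: 2, 3, 5.25, 6, 6.75, 7.
f(2) = 0.8, f(3) = 2/3, f(5.25) = 16/33, f(6) = 4/9, f(6.75) = 16/39, f(7) = 0.4.
Sum = Σ Δx_i · f(x_i).
Sum ≈ 3.29953.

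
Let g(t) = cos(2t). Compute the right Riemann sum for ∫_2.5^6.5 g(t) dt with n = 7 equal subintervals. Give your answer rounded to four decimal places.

Δt = (6.5 − 2.5)/7 = 4/7.
Right endpoints: 43/14, 51/14, 59/14, 67/14, 75/14, 83/14, 6.5.
g(43/14) ≈ 0.9902, g(51/14) ≈ 0.5382, g(59/14) ≈ -0.5435, g(67/14) ≈ -0.9893, g(75/14) ≈ -0.2776, g(83/14) ≈ 0.7589, g(6.5) ≈ 0.9074.
Sum = Δt · [g(43/14) + g(51/14) + g(59/14) + ...].
Sum ≈ 0.7910.

0.7910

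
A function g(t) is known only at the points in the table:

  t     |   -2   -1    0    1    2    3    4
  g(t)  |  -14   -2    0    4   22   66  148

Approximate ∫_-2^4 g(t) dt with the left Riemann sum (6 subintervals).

Δt = 1.
Sum = 1·[(-14) + (-2) + 0 + 4 + 22 + 66] = 76.

76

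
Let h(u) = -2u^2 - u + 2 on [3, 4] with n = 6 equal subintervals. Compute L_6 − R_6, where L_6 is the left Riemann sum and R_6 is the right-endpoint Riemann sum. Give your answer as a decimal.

L_6 ≈ -24.92592593.
R_6 ≈ -27.42592593.
L_6 − R_6 = 2.5.

2.5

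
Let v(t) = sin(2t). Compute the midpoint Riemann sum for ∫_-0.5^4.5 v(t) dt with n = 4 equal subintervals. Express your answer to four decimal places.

Δt = (4.5 − (-0.5))/4 = 1.25.
Midpoints: 0.125, 1.375, 2.625, 3.875.
v(0.125) ≈ 0.2474, v(1.375) ≈ 0.3817, v(2.625) ≈ -0.8589, v(3.875) ≈ 0.9946.
Sum = Δt · [v(0.125) + v(1.375) + v(2.625) + v(3.875)].
Sum ≈ 0.9559.

0.9559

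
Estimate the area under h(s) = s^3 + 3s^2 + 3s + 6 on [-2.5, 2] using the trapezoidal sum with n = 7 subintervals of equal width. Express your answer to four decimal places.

42.1818

Δs = (2 − (-2.5))/7 = 9/14.
h(-2.5) = 1.625, h(-13/7) = 1499/343, h(-17/14) = 13693/2744, h(-4/7) = 1742/343, h(1/14) = 17095/2744, h(5/7) = 3443/343, h(19/14) = 49657/2744, h(2) = 32.
T_7 = (Δs/2)·[h(s_0) + 2h(s_1) + ... + 2h(s_{6}) + h(s_7)].
Sum ≈ 42.1818.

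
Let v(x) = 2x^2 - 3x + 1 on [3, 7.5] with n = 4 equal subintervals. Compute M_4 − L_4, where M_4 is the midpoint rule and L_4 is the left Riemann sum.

M_4 = 195.92578125.
L_4 = 153.2109375.
M_4 − L_4 = 42.71484375.

42.71484375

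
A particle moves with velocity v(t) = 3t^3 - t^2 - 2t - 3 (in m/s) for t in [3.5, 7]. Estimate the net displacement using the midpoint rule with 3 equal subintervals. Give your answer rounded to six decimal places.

1522.550637

Δt = (7 − 3.5)/3 = 7/6.
Midpoints: 49/12, 5.25, 77/12.
v(49/12) = 33871/192, v(5.25) = 393.046875, v(77/12) = 423697/576.
Sum = Δt · [v(49/12) + v(5.25) + v(77/12)].
Sum ≈ 1522.550637.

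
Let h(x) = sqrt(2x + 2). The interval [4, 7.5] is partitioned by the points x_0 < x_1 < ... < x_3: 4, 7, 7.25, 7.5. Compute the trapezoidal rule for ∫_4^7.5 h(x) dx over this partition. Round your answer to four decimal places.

Subinterval widths: 3, 0.25, 0.25.
h(4) ≈ 3.1623, h(7) ≈ 4.0000, h(7.25) ≈ 4.0620, h(7.5) ≈ 4.1231.
On each subinterval the trapezoid contributes (Δx_i/2)·[h(x_{i-1}) + h(x_i)].
Sum ≈ 12.7743.

12.7743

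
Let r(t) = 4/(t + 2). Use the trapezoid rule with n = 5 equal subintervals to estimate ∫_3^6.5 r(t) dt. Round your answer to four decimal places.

Δt = (6.5 − 3)/5 = 0.7.
r(3) = 0.8, r(3.7) = 40/57, r(4.4) = 0.625, r(5.1) = 40/71, r(5.8) = 20/39, r(6.5) = 8/17.
T_5 = (Δt/2)·[r(t_0) + 2r(t_1) + ... + 2r(t_{4}) + r(t_5)].
Sum ≈ 2.1268.

2.1268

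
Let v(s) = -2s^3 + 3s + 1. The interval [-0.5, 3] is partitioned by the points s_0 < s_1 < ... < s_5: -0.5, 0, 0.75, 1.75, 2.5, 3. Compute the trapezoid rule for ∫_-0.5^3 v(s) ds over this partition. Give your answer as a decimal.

Subinterval widths: 0.5, 0.75, 1, 0.75, 0.5.
v(-0.5) = -0.25, v(0) = 1, v(0.75) = 2.40625, v(1.75) = -4.46875, v(2.5) = -22.75, v(3) = -44.
On each subinterval the trapezoid contributes (Δs_i/2)·[v(s_{i-1}) + v(s_i)].
Sum = -26.4609375.

-26.4609375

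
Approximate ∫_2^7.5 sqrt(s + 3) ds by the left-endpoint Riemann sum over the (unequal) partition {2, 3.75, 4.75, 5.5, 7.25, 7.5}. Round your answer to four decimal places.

Subinterval widths: 1.75, 1, 0.75, 1.75, 0.25.
Left endpoints: 2, 3.75, 4.75, 5.5, 7.25.
f(2) ≈ 2.2361, f(3.75) ≈ 2.5981, f(4.75) ≈ 2.7839, f(5.5) ≈ 2.9155, f(7.25) ≈ 3.2016.
Sum = Σ Δs_i · f(s_i).
Sum ≈ 14.5016.

14.5016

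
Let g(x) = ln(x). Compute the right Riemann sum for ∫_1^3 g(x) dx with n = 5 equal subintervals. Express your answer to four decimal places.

Δx = (3 − 1)/5 = 0.4.
Right endpoints: 1.4, 1.8, 2.2, 2.6, 3.
g(1.4) ≈ 0.3365, g(1.8) ≈ 0.5878, g(2.2) ≈ 0.7885, g(2.6) ≈ 0.9555, g(3) ≈ 1.0986.
Sum = Δx · [g(1.4) + g(1.8) + g(2.2) + g(2.6) + g(3)].
Sum ≈ 1.5067.

1.5067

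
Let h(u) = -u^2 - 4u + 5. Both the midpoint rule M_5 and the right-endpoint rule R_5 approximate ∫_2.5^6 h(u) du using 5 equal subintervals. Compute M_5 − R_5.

15.74125

M_5 = -108.64875.
R_5 = -124.39.
M_5 − R_5 = 15.74125.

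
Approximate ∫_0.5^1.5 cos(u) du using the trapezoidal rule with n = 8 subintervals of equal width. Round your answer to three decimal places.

Δu = (1.5 − 0.5)/8 = 0.125.
f(0.5) ≈ 0.878, f(0.625) ≈ 0.811, f(0.75) ≈ 0.732, f(0.875) ≈ 0.641, f(1) ≈ 0.540, f(1.125) ≈ 0.431, f(1.25) ≈ 0.315, f(1.375) ≈ 0.195, f(1.5) ≈ 0.071.
T_8 = (Δu/2)·[f(u_0) + 2f(u_1) + ... + 2f(u_{7}) + f(u_8)].
Sum ≈ 0.517.

0.517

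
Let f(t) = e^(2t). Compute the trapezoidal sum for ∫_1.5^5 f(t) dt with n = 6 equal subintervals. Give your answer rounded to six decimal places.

12223.812320

Δt = (5 − 1.5)/6 = 7/12.
f(1.5) ≈ 20.085537, f(25/12) ≈ 64.500093, f(8/3) ≈ 207.127249, f(3.25) ≈ 665.141633, f(23/6) ≈ 2135.949733, f(53/12) ≈ 6859.112460, f(5) ≈ 22026.465795.
T_6 = (Δt/2)·[f(t_0) + 2f(t_1) + ... + 2f(t_{5}) + f(t_6)].
Sum ≈ 12223.812320.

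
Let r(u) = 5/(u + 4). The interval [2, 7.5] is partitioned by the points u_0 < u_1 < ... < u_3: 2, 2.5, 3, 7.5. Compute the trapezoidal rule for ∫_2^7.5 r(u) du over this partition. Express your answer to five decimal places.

Subinterval widths: 0.5, 0.5, 4.5.
r(2) = 5/6, r(2.5) = 10/13, r(3) = 5/7, r(7.5) = 10/23.
On each subinterval the trapezoid contributes (Δu_i/2)·[r(u_{i-1}) + r(u_i)].
Sum ≈ 3.35692.

3.35692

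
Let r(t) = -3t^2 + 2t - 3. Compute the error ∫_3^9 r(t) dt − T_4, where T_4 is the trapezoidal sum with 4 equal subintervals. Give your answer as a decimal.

6.75

Exact integral: ∫_3^9 r(t) dt = -648.
T_4 = -654.75.
Error = -648 − (-654.75) = 6.75.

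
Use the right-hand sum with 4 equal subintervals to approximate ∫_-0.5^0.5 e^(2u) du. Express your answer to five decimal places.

1.49338

Δu = (0.5 − (-0.5))/4 = 0.25.
Right endpoints: -0.25, 0, 0.25, 0.5.
f(-0.25) ≈ 0.60653, f(0) ≈ 1.00000, f(0.25) ≈ 1.64872, f(0.5) ≈ 2.71828.
Sum = Δu · [f(-0.25) + f(0) + f(0.25) + f(0.5)].
Sum ≈ 1.49338.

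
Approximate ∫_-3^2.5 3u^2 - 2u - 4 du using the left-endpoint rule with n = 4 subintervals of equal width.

41.80859375

Δu = (2.5 − (-3))/4 = 1.375.
Left endpoints: -3, -1.625, -0.25, 1.125.
f(-3) = 29, f(-1.625) = 7.171875, f(-0.25) = -3.3125, f(1.125) = -2.453125.
Sum = Δu · [f(-3) + f(-1.625) + f(-0.25) + f(1.125)].
Sum = 41.80859375.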